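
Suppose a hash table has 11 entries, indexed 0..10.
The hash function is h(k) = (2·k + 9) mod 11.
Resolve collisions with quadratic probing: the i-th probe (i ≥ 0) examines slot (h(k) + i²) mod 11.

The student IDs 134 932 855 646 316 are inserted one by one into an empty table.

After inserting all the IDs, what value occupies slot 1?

Insert 134: h=2, slot 2 empty -> index 2.
Insert 932: h=3, slot 3 empty -> index 3.
Insert 855: h=3, slot 3 occupied -> index 4.
Insert 646: h=3, slots 3,4 occupied -> index 7.
Insert 316: h=3, slots 3,4,7 occupied -> index 1.
Table: [-, 316, 134, 932, 855, -, -, 646, -, -, -]

316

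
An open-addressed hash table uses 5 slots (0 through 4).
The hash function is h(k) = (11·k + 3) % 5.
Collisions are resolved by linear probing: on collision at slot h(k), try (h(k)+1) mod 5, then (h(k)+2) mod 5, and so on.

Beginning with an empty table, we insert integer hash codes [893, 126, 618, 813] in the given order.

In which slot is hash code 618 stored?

2

893 hashes to 1; slot 1 is free -> place at 1.
126 hashes to 4; slot 4 is free -> place at 4.
618 hashes to 1; 1 taken -> place at 2.
813 hashes to 1; 1,2 taken -> place at 3.
Table: [., 893, 618, 813, 126]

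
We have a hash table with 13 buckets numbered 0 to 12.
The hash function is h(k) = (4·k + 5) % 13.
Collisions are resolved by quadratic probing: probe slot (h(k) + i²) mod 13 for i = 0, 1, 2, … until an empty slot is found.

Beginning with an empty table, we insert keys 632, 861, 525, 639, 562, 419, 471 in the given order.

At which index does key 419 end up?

632: h=11 => slot 11
861: h=4 => slot 4
525: h=12 => slot 12
639: h=0 => slot 0
562: h=4, probe 4,5 => slot 5
419: h=4, probe 4,5,8 => slot 8
471: h=4, probe 4,5,8,0,7 => slot 7
Table: [639, ., ., ., 861, 562, ., 471, 419, ., ., 632, 525]

8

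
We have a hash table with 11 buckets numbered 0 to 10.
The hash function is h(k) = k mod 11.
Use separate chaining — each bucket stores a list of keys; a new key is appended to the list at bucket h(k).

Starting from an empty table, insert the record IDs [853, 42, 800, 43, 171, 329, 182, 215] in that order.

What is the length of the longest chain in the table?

4

853 → bucket 6
42 → bucket 9
800 → bucket 8
43 → bucket 10
171 → bucket 6 (collision)
329 → bucket 10 (collision)
182 → bucket 6 (collision)
215 → bucket 6 (collision)
Final buckets:
0: .
1: .
2: .
3: .
4: .
5: .
6: 853 -> 171 -> 182 -> 215
7: .
8: 800
9: 42
10: 43 -> 329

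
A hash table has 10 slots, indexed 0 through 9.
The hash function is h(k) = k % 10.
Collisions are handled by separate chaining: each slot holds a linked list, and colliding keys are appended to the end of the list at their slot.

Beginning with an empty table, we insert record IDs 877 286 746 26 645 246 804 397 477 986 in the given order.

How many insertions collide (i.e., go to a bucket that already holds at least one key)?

6

Insert 877: h=7, bucket 7 empty → new chain.
Insert 286: h=6, bucket 6 empty → new chain.
Insert 746: h=6, bucket 6 nonempty → append to chain.
Insert 26: h=6, bucket 6 nonempty → append to chain.
Insert 645: h=5, bucket 5 empty → new chain.
Insert 246: h=6, bucket 6 nonempty → append to chain.
Insert 804: h=4, bucket 4 empty → new chain.
Insert 397: h=7, bucket 7 nonempty → append to chain.
Insert 477: h=7, bucket 7 nonempty → append to chain.
Insert 986: h=6, bucket 6 nonempty → append to chain.
Final buckets:
0: —
1: —
2: —
3: —
4: 804
5: 645
6: 286 -> 746 -> 26 -> 246 -> 986
7: 877 -> 397 -> 477
8: —
9: —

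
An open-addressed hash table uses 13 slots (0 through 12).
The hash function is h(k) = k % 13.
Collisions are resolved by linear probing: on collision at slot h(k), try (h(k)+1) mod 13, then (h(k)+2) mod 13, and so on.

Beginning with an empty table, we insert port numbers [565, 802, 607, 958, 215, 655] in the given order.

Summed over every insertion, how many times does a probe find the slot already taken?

3

565: h=6 -> slot 6
802: h=9 -> slot 9
607: h=9, probe 9,10 -> slot 10
958: h=9, probe 9,10,11 -> slot 11
215: h=7 -> slot 7
655: h=5 -> slot 5
Table: [∅, ∅, ∅, ∅, ∅, 655, 565, 215, ∅, 802, 607, 958, ∅]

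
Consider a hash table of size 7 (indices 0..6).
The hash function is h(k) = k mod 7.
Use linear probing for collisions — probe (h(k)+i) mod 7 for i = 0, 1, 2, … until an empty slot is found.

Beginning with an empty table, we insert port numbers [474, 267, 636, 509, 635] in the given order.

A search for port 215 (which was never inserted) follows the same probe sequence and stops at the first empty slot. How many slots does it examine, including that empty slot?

6

474: h=5 => slot 5
267: h=1 => slot 1
636: h=6 => slot 6
509: h=5, probe 5,6,0 => slot 0
635: h=5, probe 5,6,0,1,2 => slot 2
Table: [509, 267, 635, _, _, 474, 636]
Lookup 215: h=5, probe 5,6,0,1,2,3 → slot 3 empty, not found.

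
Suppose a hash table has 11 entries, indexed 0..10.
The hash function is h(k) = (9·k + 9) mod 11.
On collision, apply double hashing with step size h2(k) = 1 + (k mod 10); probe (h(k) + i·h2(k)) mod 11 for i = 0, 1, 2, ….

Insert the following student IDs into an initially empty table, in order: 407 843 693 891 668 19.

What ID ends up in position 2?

407: h=9 → slot 9
843: h=6 → slot 6
693: h=9, h2=4, probe 9,2 → slot 2
891: h=9, h2=2, probe 9,0 → slot 0
668: h=4 → slot 4
19: h=4, h2=10, probe 4,3 → slot 3
Table: [891, ., 693, 19, 668, ., 843, ., ., 407, .]

693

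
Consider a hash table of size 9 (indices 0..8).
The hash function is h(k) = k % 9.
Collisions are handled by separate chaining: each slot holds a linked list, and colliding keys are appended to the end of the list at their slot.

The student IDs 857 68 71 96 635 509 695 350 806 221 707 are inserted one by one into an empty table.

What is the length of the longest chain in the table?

6

857 → bucket 2
68 → bucket 5
71 → bucket 8
96 → bucket 6
635 → bucket 5 (collision)
509 → bucket 5 (collision)
695 → bucket 2 (collision)
350 → bucket 8 (collision)
806 → bucket 5 (collision)
221 → bucket 5 (collision)
707 → bucket 5 (collision)
Final buckets:
0: .
1: .
2: 857 -> 695
3: .
4: .
5: 68 -> 635 -> 509 -> 806 -> 221 -> 707
6: 96
7: .
8: 71 -> 350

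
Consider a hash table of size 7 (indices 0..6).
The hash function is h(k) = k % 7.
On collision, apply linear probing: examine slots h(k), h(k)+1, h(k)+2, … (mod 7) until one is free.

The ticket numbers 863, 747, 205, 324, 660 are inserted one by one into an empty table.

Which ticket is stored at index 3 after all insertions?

863 hashes to 2; slot 2 is free => place at 2.
747 hashes to 5; slot 5 is free => place at 5.
205 hashes to 2; 2 taken => place at 3.
324 hashes to 2; 2,3 taken => place at 4.
660 hashes to 2; 2,3,4,5 taken => place at 6.
Table: [., ., 863, 205, 324, 747, 660]

205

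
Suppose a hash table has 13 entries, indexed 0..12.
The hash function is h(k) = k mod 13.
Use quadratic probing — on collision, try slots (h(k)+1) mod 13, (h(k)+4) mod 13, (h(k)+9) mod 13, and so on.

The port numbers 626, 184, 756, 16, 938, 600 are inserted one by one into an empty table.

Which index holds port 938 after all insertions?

11

626: h=2 → slot 2
184: h=2, probe 2,3 → slot 3
756: h=2, probe 2,3,6 → slot 6
16: h=3, probe 3,4 → slot 4
938: h=2, probe 2,3,6,11 → slot 11
600: h=2, probe 2,3,6,11,5 → slot 5
Table: [∅, ∅, 626, 184, 16, 600, 756, ∅, ∅, ∅, ∅, 938, ∅]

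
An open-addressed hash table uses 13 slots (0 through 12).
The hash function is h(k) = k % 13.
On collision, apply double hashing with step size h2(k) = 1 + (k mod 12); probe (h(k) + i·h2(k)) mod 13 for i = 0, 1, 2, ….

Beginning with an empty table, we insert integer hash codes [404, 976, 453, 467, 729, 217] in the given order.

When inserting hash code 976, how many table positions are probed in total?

Insert 404: h=1, slot 1 empty -> index 1.
Insert 976: h=1, h2=5, slot 1 occupied -> index 6.
Insert 453: h=11, slot 11 empty -> index 11.
Insert 467: h=12, slot 12 empty -> index 12.
Insert 729: h=1, h2=10, slots 1,11 occupied -> index 8.
Insert 217: h=9, slot 9 empty -> index 9.
Table: [., 404, ., ., ., ., 976, ., 729, 217, ., 453, 467]

2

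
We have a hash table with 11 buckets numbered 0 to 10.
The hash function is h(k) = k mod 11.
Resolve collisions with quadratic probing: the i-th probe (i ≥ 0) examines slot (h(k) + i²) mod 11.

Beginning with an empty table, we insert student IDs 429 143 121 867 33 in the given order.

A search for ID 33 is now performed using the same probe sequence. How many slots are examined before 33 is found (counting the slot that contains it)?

429: h=0 => slot 0
143: h=0, probe 0,1 => slot 1
121: h=0, probe 0,1,4 => slot 4
867: h=9 => slot 9
33: h=0, probe 0,1,4,9,5 => slot 5
Table: [429, 143, _, _, 121, 33, _, _, _, 867, _]
Lookup 33: h=0, probe 0,1,4,9,5 → found at 5.

5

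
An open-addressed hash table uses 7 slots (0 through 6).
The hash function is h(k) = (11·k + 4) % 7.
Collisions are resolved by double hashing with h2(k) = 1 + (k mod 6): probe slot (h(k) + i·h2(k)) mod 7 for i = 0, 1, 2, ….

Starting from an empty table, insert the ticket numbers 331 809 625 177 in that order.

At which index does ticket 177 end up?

331 hashes to 5; slot 5 is free => place at 5.
809 hashes to 6; slot 6 is free => place at 6.
625 hashes to 5, h2=2; 5 taken => place at 0.
177 hashes to 5, h2=4; 5 taken => place at 2.
Table: [625, _, 177, _, _, 331, 809]

2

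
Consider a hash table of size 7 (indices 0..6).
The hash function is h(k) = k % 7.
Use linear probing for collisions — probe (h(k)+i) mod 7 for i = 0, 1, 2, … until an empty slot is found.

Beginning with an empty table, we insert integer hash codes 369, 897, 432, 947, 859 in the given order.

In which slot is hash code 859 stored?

369: h=5 -> slot 5
897: h=1 -> slot 1
432: h=5, probe 5,6 -> slot 6
947: h=2 -> slot 2
859: h=5, probe 5,6,0 -> slot 0
Table: [859, 897, 947, ., ., 369, 432]

0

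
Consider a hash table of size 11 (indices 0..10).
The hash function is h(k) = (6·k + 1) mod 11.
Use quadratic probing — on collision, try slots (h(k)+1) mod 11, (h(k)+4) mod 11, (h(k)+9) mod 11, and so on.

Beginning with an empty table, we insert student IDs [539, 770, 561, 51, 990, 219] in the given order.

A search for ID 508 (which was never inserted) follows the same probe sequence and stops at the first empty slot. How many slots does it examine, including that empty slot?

539 hashes to 1; slot 1 is free -> place at 1.
770 hashes to 1; 1 taken -> place at 2.
561 hashes to 1; 1,2 taken -> place at 5.
51 hashes to 10; slot 10 is free -> place at 10.
990 hashes to 1; 1,2,5,10 taken -> place at 6.
219 hashes to 6; 6 taken -> place at 7.
Table: [., 539, 770, ., ., 561, 990, 219, ., ., 51]
Lookup 508: h=2, probe 2,3 → slot 3 empty, not found.

2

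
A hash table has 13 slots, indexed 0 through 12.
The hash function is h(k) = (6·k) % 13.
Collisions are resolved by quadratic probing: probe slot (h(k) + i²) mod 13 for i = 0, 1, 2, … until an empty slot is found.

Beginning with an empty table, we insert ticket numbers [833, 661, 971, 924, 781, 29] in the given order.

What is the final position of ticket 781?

833 hashes to 6; slot 6 is free → place at 6.
661 hashes to 1; slot 1 is free → place at 1.
971 hashes to 2; slot 2 is free → place at 2.
924 hashes to 6; 6 taken → place at 7.
781 hashes to 6; 6,7 taken → place at 10.
29 hashes to 5; slot 5 is free → place at 5.
Table: [_, 661, 971, _, _, 29, 833, 924, _, _, 781, _, _]

10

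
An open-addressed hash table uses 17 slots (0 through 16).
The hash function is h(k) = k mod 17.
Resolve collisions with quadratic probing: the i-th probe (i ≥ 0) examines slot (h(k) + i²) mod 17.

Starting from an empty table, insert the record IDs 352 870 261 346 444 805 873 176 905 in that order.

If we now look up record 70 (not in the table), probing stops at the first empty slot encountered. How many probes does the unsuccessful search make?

4

352 hashes to 12; slot 12 is free → place at 12.
870 hashes to 3; slot 3 is free → place at 3.
261 hashes to 6; slot 6 is free → place at 6.
346 hashes to 6; 6 taken → place at 7.
444 hashes to 2; slot 2 is free → place at 2.
805 hashes to 6; 6,7 taken → place at 10.
873 hashes to 6; 6,7,10 taken → place at 15.
176 hashes to 6; 6,7,10,15 taken → place at 5.
905 hashes to 4; slot 4 is free → place at 4.
Table: [∅, ∅, 444, 870, 905, 176, 261, 346, ∅, ∅, 805, ∅, 352, ∅, ∅, 873, ∅]
Lookup 70: h=2, probe 2,3,6,11 → slot 11 empty, not found.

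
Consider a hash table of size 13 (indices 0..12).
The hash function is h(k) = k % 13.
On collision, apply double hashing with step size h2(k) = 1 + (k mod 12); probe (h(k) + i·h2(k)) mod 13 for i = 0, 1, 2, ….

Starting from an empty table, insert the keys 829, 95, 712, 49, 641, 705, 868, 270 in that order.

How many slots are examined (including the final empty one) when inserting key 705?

2

829 hashes to 10; slot 10 is free -> place at 10.
95 hashes to 4; slot 4 is free -> place at 4.
712 hashes to 10, h2=5; 10 taken -> place at 2.
49 hashes to 10, h2=2; 10 taken -> place at 12.
641 hashes to 4, h2=6; 4,10 taken -> place at 3.
705 hashes to 3, h2=10; 3 taken -> place at 0.
868 hashes to 10, h2=5; 10,2 taken -> place at 7.
270 hashes to 10, h2=7; 10,4 taken -> place at 11.
Table: [705, ., 712, 641, 95, ., ., 868, ., ., 829, 270, 49]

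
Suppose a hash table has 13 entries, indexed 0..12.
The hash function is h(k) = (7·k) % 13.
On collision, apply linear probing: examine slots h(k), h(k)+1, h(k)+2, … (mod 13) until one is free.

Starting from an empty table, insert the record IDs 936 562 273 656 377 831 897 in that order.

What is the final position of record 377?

936 hashes to 0; slot 0 is free -> place at 0.
562 hashes to 8; slot 8 is free -> place at 8.
273 hashes to 0; 0 taken -> place at 1.
656 hashes to 3; slot 3 is free -> place at 3.
377 hashes to 0; 0,1 taken -> place at 2.
831 hashes to 6; slot 6 is free -> place at 6.
897 hashes to 0; 0,1,2,3 taken -> place at 4.
Table: [936, 273, 377, 656, 897, -, 831, -, 562, -, -, -, -]

2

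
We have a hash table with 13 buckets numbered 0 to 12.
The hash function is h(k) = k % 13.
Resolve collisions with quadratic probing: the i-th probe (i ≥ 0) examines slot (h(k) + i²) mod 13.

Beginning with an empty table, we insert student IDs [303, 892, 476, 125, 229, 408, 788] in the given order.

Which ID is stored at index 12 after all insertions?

Insert 303: h=4, slot 4 empty -> index 4.
Insert 892: h=8, slot 8 empty -> index 8.
Insert 476: h=8, slot 8 occupied -> index 9.
Insert 125: h=8, slots 8,9 occupied -> index 12.
Insert 229: h=8, slots 8,9,12,4 occupied -> index 11.
Insert 408: h=5, slot 5 empty -> index 5.
Insert 788: h=8, slots 8,9,12,4,11 occupied -> index 7.
Table: [., ., ., ., 303, 408, ., 788, 892, 476, ., 229, 125]

125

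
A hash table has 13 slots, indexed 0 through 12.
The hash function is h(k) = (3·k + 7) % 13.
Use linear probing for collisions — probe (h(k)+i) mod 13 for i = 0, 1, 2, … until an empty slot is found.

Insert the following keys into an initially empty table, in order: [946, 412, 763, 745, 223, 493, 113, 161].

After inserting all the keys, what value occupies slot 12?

161

946 hashes to 11; slot 11 is free → place at 11.
412 hashes to 8; slot 8 is free → place at 8.
763 hashes to 8; 8 taken → place at 9.
745 hashes to 6; slot 6 is free → place at 6.
223 hashes to 0; slot 0 is free → place at 0.
493 hashes to 4; slot 4 is free → place at 4.
113 hashes to 8; 8,9 taken → place at 10.
161 hashes to 9; 9,10,11 taken → place at 12.
Table: [223, —, —, —, 493, —, 745, —, 412, 763, 113, 946, 161]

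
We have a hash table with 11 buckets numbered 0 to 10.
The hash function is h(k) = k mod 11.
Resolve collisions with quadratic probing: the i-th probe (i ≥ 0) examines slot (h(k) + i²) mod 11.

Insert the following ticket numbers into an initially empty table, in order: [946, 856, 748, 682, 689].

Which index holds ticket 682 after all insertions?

4

Insert 946: h=0, slot 0 empty -> index 0.
Insert 856: h=9, slot 9 empty -> index 9.
Insert 748: h=0, slot 0 occupied -> index 1.
Insert 682: h=0, slots 0,1 occupied -> index 4.
Insert 689: h=7, slot 7 empty -> index 7.
Table: [946, 748, _, _, 682, _, _, 689, _, 856, _]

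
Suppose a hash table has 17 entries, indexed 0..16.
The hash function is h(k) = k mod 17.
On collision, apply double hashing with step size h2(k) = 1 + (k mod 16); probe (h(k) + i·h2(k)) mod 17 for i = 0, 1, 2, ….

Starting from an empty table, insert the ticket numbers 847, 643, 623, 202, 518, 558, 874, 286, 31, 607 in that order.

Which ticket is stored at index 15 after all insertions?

Insert 847: h=14, slot 14 empty -> index 14.
Insert 643: h=14, h2=4, slot 14 occupied -> index 1.
Insert 623: h=11, slot 11 empty -> index 11.
Insert 202: h=15, slot 15 empty -> index 15.
Insert 518: h=8, slot 8 empty -> index 8.
Insert 558: h=14, h2=15, slot 14 occupied -> index 12.
Insert 874: h=7, slot 7 empty -> index 7.
Insert 286: h=14, h2=15, slots 14,12 occupied -> index 10.
Insert 31: h=14, h2=16, slot 14 occupied -> index 13.
Insert 607: h=12, h2=16, slots 12,11,10 occupied -> index 9.
Table: [—, 643, —, —, —, —, —, 874, 518, 607, 286, 623, 558, 31, 847, 202, —]

202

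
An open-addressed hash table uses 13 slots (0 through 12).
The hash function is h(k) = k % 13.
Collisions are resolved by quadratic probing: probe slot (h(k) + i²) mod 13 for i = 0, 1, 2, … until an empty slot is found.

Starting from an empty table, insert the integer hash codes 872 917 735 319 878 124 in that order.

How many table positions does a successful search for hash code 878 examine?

4

872 hashes to 1; slot 1 is free => place at 1.
917 hashes to 7; slot 7 is free => place at 7.
735 hashes to 7; 7 taken => place at 8.
319 hashes to 7; 7,8 taken => place at 11.
878 hashes to 7; 7,8,11 taken => place at 3.
124 hashes to 7; 7,8,11,3 taken => place at 10.
Table: [—, 872, —, 878, —, —, —, 917, 735, —, 124, 319, —]
Lookup 878: h=7, probe 7,8,11,3 → found at 3.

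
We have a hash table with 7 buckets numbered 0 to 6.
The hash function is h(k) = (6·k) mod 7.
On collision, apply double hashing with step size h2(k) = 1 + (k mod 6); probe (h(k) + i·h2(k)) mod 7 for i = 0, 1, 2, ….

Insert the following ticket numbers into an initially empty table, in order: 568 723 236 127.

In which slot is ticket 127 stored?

1

Insert 568: h=6, slot 6 empty -> index 6.
Insert 723: h=5, slot 5 empty -> index 5.
Insert 236: h=2, slot 2 empty -> index 2.
Insert 127: h=6, h2=2, slot 6 occupied -> index 1.
Table: [-, 127, 236, -, -, 723, 568]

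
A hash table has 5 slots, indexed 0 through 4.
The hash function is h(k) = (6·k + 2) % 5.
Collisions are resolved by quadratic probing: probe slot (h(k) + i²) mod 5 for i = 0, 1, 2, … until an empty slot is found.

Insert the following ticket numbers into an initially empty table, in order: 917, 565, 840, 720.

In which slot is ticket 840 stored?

917: h=4 → slot 4
565: h=2 → slot 2
840: h=2, probe 2,3 → slot 3
720: h=2, probe 2,3,1 → slot 1
Table: [—, 720, 565, 840, 917]

3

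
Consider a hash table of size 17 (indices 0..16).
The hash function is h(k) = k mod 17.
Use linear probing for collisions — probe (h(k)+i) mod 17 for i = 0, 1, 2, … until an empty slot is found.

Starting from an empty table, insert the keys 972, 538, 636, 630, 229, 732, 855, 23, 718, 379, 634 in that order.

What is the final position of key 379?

9

972 hashes to 3; slot 3 is free -> place at 3.
538 hashes to 11; slot 11 is free -> place at 11.
636 hashes to 7; slot 7 is free -> place at 7.
630 hashes to 1; slot 1 is free -> place at 1.
229 hashes to 8; slot 8 is free -> place at 8.
732 hashes to 1; 1 taken -> place at 2.
855 hashes to 5; slot 5 is free -> place at 5.
23 hashes to 6; slot 6 is free -> place at 6.
718 hashes to 4; slot 4 is free -> place at 4.
379 hashes to 5; 5,6,7,8 taken -> place at 9.
634 hashes to 5; 5,6,7,8,9 taken -> place at 10.
Table: [∅, 630, 732, 972, 718, 855, 23, 636, 229, 379, 634, 538, ∅, ∅, ∅, ∅, ∅]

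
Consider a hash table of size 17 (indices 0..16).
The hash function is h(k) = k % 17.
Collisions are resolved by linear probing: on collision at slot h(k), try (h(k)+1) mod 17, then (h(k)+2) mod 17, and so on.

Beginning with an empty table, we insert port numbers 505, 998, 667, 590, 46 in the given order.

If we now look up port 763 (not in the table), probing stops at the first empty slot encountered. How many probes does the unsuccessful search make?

2

505: h=12 => slot 12
998: h=12, probe 12,13 => slot 13
667: h=4 => slot 4
590: h=12, probe 12,13,14 => slot 14
46: h=12, probe 12,13,14,15 => slot 15
Table: [∅, ∅, ∅, ∅, 667, ∅, ∅, ∅, ∅, ∅, ∅, ∅, 505, 998, 590, 46, ∅]
Lookup 763: h=15, probe 15,16 → slot 16 empty, not found.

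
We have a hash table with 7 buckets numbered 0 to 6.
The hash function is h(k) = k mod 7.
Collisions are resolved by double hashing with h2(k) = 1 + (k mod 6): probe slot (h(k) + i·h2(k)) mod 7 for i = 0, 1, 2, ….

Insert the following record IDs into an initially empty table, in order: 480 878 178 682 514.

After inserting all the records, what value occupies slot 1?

480: h=4 -> slot 4
878: h=3 -> slot 3
178: h=3, h2=5, probe 3,1 -> slot 1
682: h=3, h2=5, probe 3,1,6 -> slot 6
514: h=3, h2=5, probe 3,1,6,4,2 -> slot 2
Table: [∅, 178, 514, 878, 480, ∅, 682]

178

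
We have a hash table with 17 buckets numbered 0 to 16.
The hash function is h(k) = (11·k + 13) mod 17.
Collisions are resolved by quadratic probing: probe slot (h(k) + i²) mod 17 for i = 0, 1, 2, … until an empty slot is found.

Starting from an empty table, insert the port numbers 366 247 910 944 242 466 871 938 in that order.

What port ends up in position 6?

Insert 366: h=10, slot 10 empty -> index 10.
Insert 247: h=10, slot 10 occupied -> index 11.
Insert 910: h=10, slots 10,11 occupied -> index 14.
Insert 944: h=10, slots 10,11,14 occupied -> index 2.
Insert 242: h=6, slot 6 empty -> index 6.
Insert 466: h=5, slot 5 empty -> index 5.
Insert 871: h=6, slot 6 occupied -> index 7.
Insert 938: h=12, slot 12 empty -> index 12.
Table: [., ., 944, ., ., 466, 242, 871, ., ., 366, 247, 938, ., 910, ., .]

242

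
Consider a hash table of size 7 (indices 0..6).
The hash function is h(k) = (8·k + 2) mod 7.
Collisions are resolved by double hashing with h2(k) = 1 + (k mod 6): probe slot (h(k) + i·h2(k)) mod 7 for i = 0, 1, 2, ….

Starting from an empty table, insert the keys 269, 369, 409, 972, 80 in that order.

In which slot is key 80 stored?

4

269: h=5 → slot 5
369: h=0 → slot 0
409: h=5, h2=2, probe 5,0,2 → slot 2
972: h=1 → slot 1
80: h=5, h2=3, probe 5,1,4 → slot 4
Table: [369, 972, 409, -, 80, 269, -]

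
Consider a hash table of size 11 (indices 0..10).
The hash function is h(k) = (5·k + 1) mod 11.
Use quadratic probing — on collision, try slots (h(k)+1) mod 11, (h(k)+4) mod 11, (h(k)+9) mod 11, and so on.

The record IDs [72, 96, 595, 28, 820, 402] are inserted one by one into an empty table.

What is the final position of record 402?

Insert 72: h=9, slot 9 empty → index 9.
Insert 96: h=8, slot 8 empty → index 8.
Insert 595: h=6, slot 6 empty → index 6.
Insert 28: h=9, slot 9 occupied → index 10.
Insert 820: h=9, slots 9,10 occupied → index 2.
Insert 402: h=9, slots 9,10,2 occupied → index 7.
Table: [-, -, 820, -, -, -, 595, 402, 96, 72, 28]

7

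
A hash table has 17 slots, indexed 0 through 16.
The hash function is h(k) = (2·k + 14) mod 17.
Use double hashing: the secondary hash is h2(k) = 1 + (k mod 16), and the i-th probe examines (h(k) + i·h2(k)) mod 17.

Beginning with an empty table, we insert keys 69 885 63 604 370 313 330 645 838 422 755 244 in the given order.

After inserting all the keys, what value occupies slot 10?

69: h=16 => slot 16
885: h=16, h2=6, probe 16,5 => slot 5
63: h=4 => slot 4
604: h=15 => slot 15
370: h=6 => slot 6
313: h=11 => slot 11
330: h=11, h2=11, probe 11,5,16,10 => slot 10
645: h=12 => slot 12
838: h=7 => slot 7
422: h=8 => slot 8
755: h=11, h2=4, probe 11,15,2 => slot 2
244: h=9 => slot 9
Table: [_, _, 755, _, 63, 885, 370, 838, 422, 244, 330, 313, 645, _, _, 604, 69]

330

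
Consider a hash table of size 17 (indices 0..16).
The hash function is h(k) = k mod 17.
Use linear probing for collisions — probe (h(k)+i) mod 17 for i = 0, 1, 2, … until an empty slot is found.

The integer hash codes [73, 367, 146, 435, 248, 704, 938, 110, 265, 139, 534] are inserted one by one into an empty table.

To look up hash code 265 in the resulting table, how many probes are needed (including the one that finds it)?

73 hashes to 5; slot 5 is free -> place at 5.
367 hashes to 10; slot 10 is free -> place at 10.
146 hashes to 10; 10 taken -> place at 11.
435 hashes to 10; 10,11 taken -> place at 12.
248 hashes to 10; 10,11,12 taken -> place at 13.
704 hashes to 7; slot 7 is free -> place at 7.
938 hashes to 3; slot 3 is free -> place at 3.
110 hashes to 8; slot 8 is free -> place at 8.
265 hashes to 10; 10,11,12,13 taken -> place at 14.
139 hashes to 3; 3 taken -> place at 4.
534 hashes to 7; 7,8 taken -> place at 9.
Table: [∅, ∅, ∅, 938, 139, 73, ∅, 704, 110, 534, 367, 146, 435, 248, 265, ∅, ∅]
Lookup 265: h=10, probe 10,11,12,13,14 → found at 14.

5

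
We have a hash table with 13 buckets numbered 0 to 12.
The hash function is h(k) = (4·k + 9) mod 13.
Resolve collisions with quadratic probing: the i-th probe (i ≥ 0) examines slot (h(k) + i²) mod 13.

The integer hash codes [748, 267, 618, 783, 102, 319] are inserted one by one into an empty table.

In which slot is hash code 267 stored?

12

Insert 748: h=11, slot 11 empty -> index 11.
Insert 267: h=11, slot 11 occupied -> index 12.
Insert 618: h=11, slots 11,12 occupied -> index 2.
Insert 783: h=8, slot 8 empty -> index 8.
Insert 102: h=1, slot 1 empty -> index 1.
Insert 319: h=11, slots 11,12,2 occupied -> index 7.
Table: [—, 102, 618, —, —, —, —, 319, 783, —, —, 748, 267]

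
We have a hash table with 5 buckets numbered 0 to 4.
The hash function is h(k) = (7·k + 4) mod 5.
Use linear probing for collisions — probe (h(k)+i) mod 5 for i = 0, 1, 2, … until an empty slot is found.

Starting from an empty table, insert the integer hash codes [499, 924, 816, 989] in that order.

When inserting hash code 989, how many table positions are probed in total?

Insert 499: h=2, slot 2 empty => index 2.
Insert 924: h=2, slot 2 occupied => index 3.
Insert 816: h=1, slot 1 empty => index 1.
Insert 989: h=2, slots 2,3 occupied => index 4.
Table: [∅, 816, 499, 924, 989]

3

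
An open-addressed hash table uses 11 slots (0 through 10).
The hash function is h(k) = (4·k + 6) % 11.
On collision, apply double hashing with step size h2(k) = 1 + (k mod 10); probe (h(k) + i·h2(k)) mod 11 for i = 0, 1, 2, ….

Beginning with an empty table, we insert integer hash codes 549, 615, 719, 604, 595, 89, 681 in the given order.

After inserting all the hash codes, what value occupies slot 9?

Insert 549: h=2, slot 2 empty => index 2.
Insert 615: h=2, h2=6, slot 2 occupied => index 8.
Insert 719: h=0, slot 0 empty => index 0.
Insert 604: h=2, h2=5, slot 2 occupied => index 7.
Insert 595: h=10, slot 10 empty => index 10.
Insert 89: h=10, h2=10, slot 10 occupied => index 9.
Insert 681: h=2, h2=2, slot 2 occupied => index 4.
Table: [719, ., 549, ., 681, ., ., 604, 615, 89, 595]

89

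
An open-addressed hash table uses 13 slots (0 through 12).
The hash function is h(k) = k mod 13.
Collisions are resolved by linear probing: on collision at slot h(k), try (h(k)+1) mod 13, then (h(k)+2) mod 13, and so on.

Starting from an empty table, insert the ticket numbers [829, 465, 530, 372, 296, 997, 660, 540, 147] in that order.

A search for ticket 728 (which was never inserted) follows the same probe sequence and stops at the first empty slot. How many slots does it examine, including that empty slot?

829 hashes to 10; slot 10 is free => place at 10.
465 hashes to 10; 10 taken => place at 11.
530 hashes to 10; 10,11 taken => place at 12.
372 hashes to 8; slot 8 is free => place at 8.
296 hashes to 10; 10,11,12 taken => place at 0.
997 hashes to 9; slot 9 is free => place at 9.
660 hashes to 10; 10,11,12,0 taken => place at 1.
540 hashes to 7; slot 7 is free => place at 7.
147 hashes to 4; slot 4 is free => place at 4.
Table: [296, 660, —, —, 147, —, —, 540, 372, 997, 829, 465, 530]
Lookup 728: h=0, probe 0,1,2 → slot 2 empty, not found.

3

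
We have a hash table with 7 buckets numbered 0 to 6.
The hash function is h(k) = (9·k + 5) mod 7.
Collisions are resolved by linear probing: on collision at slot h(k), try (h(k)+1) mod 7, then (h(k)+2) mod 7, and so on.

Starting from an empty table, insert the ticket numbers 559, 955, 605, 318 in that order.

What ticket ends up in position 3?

559

Insert 559: h=3, slot 3 empty → index 3.
Insert 955: h=4, slot 4 empty → index 4.
Insert 605: h=4, slot 4 occupied → index 5.
Insert 318: h=4, slots 4,5 occupied → index 6.
Table: [_, _, _, 559, 955, 605, 318]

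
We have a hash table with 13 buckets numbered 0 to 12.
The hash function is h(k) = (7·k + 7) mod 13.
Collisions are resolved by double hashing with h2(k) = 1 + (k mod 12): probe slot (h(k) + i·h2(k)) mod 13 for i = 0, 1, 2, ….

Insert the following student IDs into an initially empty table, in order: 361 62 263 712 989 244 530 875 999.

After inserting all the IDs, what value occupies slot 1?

263

Insert 361: h=12, slot 12 empty -> index 12.
Insert 62: h=12, h2=3, slot 12 occupied -> index 2.
Insert 263: h=2, h2=12, slot 2 occupied -> index 1.
Insert 712: h=12, h2=5, slot 12 occupied -> index 4.
Insert 989: h=1, h2=6, slot 1 occupied -> index 7.
Insert 244: h=12, h2=5, slots 12,4 occupied -> index 9.
Insert 530: h=12, h2=3, slots 12,2 occupied -> index 5.
Insert 875: h=9, h2=12, slot 9 occupied -> index 8.
Insert 999: h=6, slot 6 empty -> index 6.
Table: [∅, 263, 62, ∅, 712, 530, 999, 989, 875, 244, ∅, ∅, 361]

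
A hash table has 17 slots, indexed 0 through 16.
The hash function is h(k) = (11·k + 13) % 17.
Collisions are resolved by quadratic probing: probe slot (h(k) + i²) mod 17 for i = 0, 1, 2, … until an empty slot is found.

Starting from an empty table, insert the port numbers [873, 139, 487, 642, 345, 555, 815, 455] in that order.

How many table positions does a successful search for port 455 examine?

873 hashes to 11; slot 11 is free → place at 11.
139 hashes to 12; slot 12 is free → place at 12.
487 hashes to 15; slot 15 is free → place at 15.
642 hashes to 3; slot 3 is free → place at 3.
345 hashes to 0; slot 0 is free → place at 0.
555 hashes to 15; 15 taken → place at 16.
815 hashes to 2; slot 2 is free → place at 2.
455 hashes to 3; 3 taken → place at 4.
Table: [345, ∅, 815, 642, 455, ∅, ∅, ∅, ∅, ∅, ∅, 873, 139, ∅, ∅, 487, 555]
Lookup 455: h=3, probe 3,4 → found at 4.

2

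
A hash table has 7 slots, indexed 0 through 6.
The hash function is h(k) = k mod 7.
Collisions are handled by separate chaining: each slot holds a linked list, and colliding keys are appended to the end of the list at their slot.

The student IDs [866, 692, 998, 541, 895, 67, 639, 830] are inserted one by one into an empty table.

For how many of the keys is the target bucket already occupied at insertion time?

4

Insert 866: h=5, bucket 5 empty -> new chain.
Insert 692: h=6, bucket 6 empty -> new chain.
Insert 998: h=4, bucket 4 empty -> new chain.
Insert 541: h=2, bucket 2 empty -> new chain.
Insert 895: h=6, bucket 6 nonempty -> append to chain.
Insert 67: h=4, bucket 4 nonempty -> append to chain.
Insert 639: h=2, bucket 2 nonempty -> append to chain.
Insert 830: h=4, bucket 4 nonempty -> append to chain.
Final buckets:
0: .
1: .
2: 541 -> 639
3: .
4: 998 -> 67 -> 830
5: 866
6: 692 -> 895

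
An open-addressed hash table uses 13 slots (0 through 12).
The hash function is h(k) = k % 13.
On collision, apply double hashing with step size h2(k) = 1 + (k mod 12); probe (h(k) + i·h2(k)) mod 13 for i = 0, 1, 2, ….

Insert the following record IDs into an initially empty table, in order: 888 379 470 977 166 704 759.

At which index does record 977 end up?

888: h=4 → slot 4
379: h=2 → slot 2
470: h=2, h2=3, probe 2,5 → slot 5
977: h=2, h2=6, probe 2,8 → slot 8
166: h=10 → slot 10
704: h=2, h2=9, probe 2,11 → slot 11
759: h=5, h2=4, probe 5,9 → slot 9
Table: [., ., 379, ., 888, 470, ., ., 977, 759, 166, 704, .]

8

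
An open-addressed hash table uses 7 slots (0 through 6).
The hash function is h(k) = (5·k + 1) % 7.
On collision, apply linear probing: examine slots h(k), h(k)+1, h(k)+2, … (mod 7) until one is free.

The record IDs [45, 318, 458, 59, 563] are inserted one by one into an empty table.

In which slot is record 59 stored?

5

45: h=2 => slot 2
318: h=2, probe 2,3 => slot 3
458: h=2, probe 2,3,4 => slot 4
59: h=2, probe 2,3,4,5 => slot 5
563: h=2, probe 2,3,4,5,6 => slot 6
Table: [∅, ∅, 45, 318, 458, 59, 563]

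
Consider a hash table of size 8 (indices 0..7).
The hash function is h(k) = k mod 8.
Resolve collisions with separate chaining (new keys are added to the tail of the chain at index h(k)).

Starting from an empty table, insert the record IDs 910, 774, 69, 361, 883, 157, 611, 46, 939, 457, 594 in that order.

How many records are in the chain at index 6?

3

910 -> bucket 6
774 -> bucket 6 (collision)
69 -> bucket 5
361 -> bucket 1
883 -> bucket 3
157 -> bucket 5 (collision)
611 -> bucket 3 (collision)
46 -> bucket 6 (collision)
939 -> bucket 3 (collision)
457 -> bucket 1 (collision)
594 -> bucket 2
Final buckets:
0: .
1: 361 -> 457
2: 594
3: 883 -> 611 -> 939
4: .
5: 69 -> 157
6: 910 -> 774 -> 46
7: .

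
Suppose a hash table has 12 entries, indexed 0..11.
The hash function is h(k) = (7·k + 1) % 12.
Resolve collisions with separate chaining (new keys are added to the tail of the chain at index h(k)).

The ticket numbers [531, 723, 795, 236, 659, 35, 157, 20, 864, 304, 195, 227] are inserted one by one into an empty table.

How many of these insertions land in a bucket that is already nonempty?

531 -> bucket 10
723 -> bucket 10 (collision)
795 -> bucket 10 (collision)
236 -> bucket 9
659 -> bucket 6
35 -> bucket 6 (collision)
157 -> bucket 8
20 -> bucket 9 (collision)
864 -> bucket 1
304 -> bucket 5
195 -> bucket 10 (collision)
227 -> bucket 6 (collision)
Final buckets:
0: .
1: 864
2: .
3: .
4: .
5: 304
6: 659 -> 35 -> 227
7: .
8: 157
9: 236 -> 20
10: 531 -> 723 -> 795 -> 195
11: .

6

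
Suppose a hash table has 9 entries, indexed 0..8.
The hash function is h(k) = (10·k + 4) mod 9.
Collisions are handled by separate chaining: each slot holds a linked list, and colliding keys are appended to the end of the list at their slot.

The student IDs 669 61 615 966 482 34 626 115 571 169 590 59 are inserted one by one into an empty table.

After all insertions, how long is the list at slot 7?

Insert 669: h=7, bucket 7 empty → new chain.
Insert 61: h=2, bucket 2 empty → new chain.
Insert 615: h=7, bucket 7 nonempty → append to chain.
Insert 966: h=7, bucket 7 nonempty → append to chain.
Insert 482: h=0, bucket 0 empty → new chain.
Insert 34: h=2, bucket 2 nonempty → append to chain.
Insert 626: h=0, bucket 0 nonempty → append to chain.
Insert 115: h=2, bucket 2 nonempty → append to chain.
Insert 571: h=8, bucket 8 empty → new chain.
Insert 169: h=2, bucket 2 nonempty → append to chain.
Insert 590: h=0, bucket 0 nonempty → append to chain.
Insert 59: h=0, bucket 0 nonempty → append to chain.
Final buckets:
0: 482 -> 626 -> 590 -> 59
1: —
2: 61 -> 34 -> 115 -> 169
3: —
4: —
5: —
6: —
7: 669 -> 615 -> 966
8: 571

3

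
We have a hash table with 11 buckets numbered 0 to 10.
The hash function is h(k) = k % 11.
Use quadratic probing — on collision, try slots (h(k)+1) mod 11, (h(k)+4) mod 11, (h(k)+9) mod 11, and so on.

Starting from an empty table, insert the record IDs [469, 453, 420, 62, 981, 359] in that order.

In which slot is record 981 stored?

6

Insert 469: h=7, slot 7 empty -> index 7.
Insert 453: h=2, slot 2 empty -> index 2.
Insert 420: h=2, slot 2 occupied -> index 3.
Insert 62: h=7, slot 7 occupied -> index 8.
Insert 981: h=2, slots 2,3 occupied -> index 6.
Insert 359: h=7, slots 7,8 occupied -> index 0.
Table: [359, ., 453, 420, ., ., 981, 469, 62, ., .]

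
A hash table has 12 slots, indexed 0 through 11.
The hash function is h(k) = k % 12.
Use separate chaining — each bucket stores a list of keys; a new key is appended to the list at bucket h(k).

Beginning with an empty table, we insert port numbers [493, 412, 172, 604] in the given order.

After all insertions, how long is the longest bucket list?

493 → bucket 1
412 → bucket 4
172 → bucket 4 (collision)
604 → bucket 4 (collision)
Final buckets:
0: -
1: 493
2: -
3: -
4: 412 -> 172 -> 604
5: -
6: -
7: -
8: -
9: -
10: -
11: -

3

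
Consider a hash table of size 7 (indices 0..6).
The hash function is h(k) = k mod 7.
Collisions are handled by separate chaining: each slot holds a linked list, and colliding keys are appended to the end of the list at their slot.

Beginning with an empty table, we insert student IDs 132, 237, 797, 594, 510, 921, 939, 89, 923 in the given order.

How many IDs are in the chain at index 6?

6

Insert 132: h=6, bucket 6 empty → new chain.
Insert 237: h=6, bucket 6 nonempty → append to chain.
Insert 797: h=6, bucket 6 nonempty → append to chain.
Insert 594: h=6, bucket 6 nonempty → append to chain.
Insert 510: h=6, bucket 6 nonempty → append to chain.
Insert 921: h=4, bucket 4 empty → new chain.
Insert 939: h=1, bucket 1 empty → new chain.
Insert 89: h=5, bucket 5 empty → new chain.
Insert 923: h=6, bucket 6 nonempty → append to chain.
Final buckets:
0: —
1: 939
2: —
3: —
4: 921
5: 89
6: 132 -> 237 -> 797 -> 594 -> 510 -> 923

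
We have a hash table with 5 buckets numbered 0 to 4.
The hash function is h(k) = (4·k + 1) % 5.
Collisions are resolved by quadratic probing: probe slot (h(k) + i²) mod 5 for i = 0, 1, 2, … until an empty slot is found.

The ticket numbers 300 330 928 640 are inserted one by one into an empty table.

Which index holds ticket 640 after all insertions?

0

Insert 300: h=1, slot 1 empty → index 1.
Insert 330: h=1, slot 1 occupied → index 2.
Insert 928: h=3, slot 3 empty → index 3.
Insert 640: h=1, slots 1,2 occupied → index 0.
Table: [640, 300, 330, 928, _]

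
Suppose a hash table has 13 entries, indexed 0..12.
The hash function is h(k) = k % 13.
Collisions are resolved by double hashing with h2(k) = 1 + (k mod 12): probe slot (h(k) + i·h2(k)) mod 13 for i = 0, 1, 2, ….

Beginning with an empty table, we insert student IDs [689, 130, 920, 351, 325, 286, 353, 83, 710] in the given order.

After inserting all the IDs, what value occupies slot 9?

689 hashes to 0; slot 0 is free → place at 0.
130 hashes to 0, h2=11; 0 taken → place at 11.
920 hashes to 10; slot 10 is free → place at 10.
351 hashes to 0, h2=4; 0 taken → place at 4.
325 hashes to 0, h2=2; 0 taken → place at 2.
286 hashes to 0, h2=11; 0,11 taken → place at 9.
353 hashes to 2, h2=6; 2 taken → place at 8.
83 hashes to 5; slot 5 is free → place at 5.
710 hashes to 8, h2=3; 8,11 taken → place at 1.
Table: [689, 710, 325, —, 351, 83, —, —, 353, 286, 920, 130, —]

286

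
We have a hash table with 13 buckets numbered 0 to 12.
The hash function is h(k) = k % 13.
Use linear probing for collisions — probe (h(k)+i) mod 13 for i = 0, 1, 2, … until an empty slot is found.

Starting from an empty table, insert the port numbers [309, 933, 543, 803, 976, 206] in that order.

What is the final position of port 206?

309 hashes to 10; slot 10 is free → place at 10.
933 hashes to 10; 10 taken → place at 11.
543 hashes to 10; 10,11 taken → place at 12.
803 hashes to 10; 10,11,12 taken → place at 0.
976 hashes to 1; slot 1 is free → place at 1.
206 hashes to 11; 11,12,0,1 taken → place at 2.
Table: [803, 976, 206, _, _, _, _, _, _, _, 309, 933, 543]

2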